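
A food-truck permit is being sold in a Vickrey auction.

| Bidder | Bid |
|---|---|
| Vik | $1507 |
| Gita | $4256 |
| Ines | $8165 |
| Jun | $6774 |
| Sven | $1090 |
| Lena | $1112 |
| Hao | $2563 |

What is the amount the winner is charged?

$6774

Highest bid: Ines at $8165, so Ines wins.
Second-highest bid: Jun at $6774 — that is the price the winner pays.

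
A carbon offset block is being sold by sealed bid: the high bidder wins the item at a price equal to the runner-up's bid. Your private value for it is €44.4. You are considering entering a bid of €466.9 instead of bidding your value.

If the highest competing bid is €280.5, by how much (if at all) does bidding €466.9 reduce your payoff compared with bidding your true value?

Bidding your value €44.4: you lose (since €44.4 < €280.5). Payoff €0.
Bidding €466.9: you win and pay €280.5. Payoff €44.4 − €280.5 = −€236.1.
The competing bid €280.5 lies between your value and your inflated bid, so overbidding wins an item priced above your value.
Loss from deviating = €0 − (−€236.1) = €236.1.
Truthful bidding weakly dominates here: raising your bid can only win items priced above your value, and lowering it can only forfeit items priced below.

€236.1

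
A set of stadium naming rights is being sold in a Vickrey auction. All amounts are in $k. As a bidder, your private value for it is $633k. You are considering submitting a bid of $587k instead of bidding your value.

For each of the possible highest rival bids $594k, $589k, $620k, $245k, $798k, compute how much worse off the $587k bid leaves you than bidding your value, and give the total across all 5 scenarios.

The deviation costs you only when the competing bid falls strictly between $587k and $633k; elsewhere both bids give the same outcome.
$594k: truthful payoff $39k, deviation payoff $0k → loss $39k.
$589k: truthful payoff $44k, deviation payoff $0k → loss $44k.
$620k: truthful payoff $13k, deviation payoff $0k → loss $13k.
$245k: outcomes coincide → loss $0k.
$798k: outcomes coincide → loss $0k.
Total loss = $39k + $44k + $13k = $96k.
Because the price is fixed by the runner-up's bid, deviating from your value can only change a good outcome into a bad one — never the reverse.

$96k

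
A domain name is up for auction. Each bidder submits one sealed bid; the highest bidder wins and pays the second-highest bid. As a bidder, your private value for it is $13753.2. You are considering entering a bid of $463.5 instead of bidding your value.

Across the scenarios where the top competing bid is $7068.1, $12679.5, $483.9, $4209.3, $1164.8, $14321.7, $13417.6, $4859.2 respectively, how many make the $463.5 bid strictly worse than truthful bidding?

7

The deviation hurts exactly when the highest competing bid lies strictly between $463.5 and $13753.2 — underbidding then forfeits a profitable win.
$7068.1: inside the interval → strictly worse (loss $6685.1).
$12679.5: inside the interval → strictly worse (loss $1073.7).
$483.9: inside the interval → strictly worse (loss $13269.3).
$4209.3: inside the interval → strictly worse (loss $9543.9).
$1164.8: inside the interval → strictly worse (loss $12588.4).
$14321.7: above both → same outcome either way.
$13417.6: inside the interval → strictly worse (loss $335.6).
$4859.2: inside the interval → strictly worse (loss $8894).
Count: 7.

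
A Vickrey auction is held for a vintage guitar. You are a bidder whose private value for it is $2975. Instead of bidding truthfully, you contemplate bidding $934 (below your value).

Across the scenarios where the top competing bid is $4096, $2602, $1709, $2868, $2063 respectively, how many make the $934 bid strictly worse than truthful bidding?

4

The deviation hurts exactly when the highest competing bid lies strictly between $934 and $2975 — underbidding then forfeits a profitable win.
$4096: above both → same outcome either way.
$2602: inside the interval → strictly worse (loss $373).
$1709: inside the interval → strictly worse (loss $1266).
$2868: inside the interval → strictly worse (loss $107).
$2063: inside the interval → strictly worse (loss $912).
Count: 4.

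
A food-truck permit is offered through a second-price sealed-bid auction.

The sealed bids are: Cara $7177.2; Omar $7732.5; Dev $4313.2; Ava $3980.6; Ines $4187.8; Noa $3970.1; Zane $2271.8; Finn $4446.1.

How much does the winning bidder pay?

Highest bid: Omar at $7732.5, so Omar wins.
Second-highest bid: Cara at $7177.2 — that is the price the winner pays.

$7177.2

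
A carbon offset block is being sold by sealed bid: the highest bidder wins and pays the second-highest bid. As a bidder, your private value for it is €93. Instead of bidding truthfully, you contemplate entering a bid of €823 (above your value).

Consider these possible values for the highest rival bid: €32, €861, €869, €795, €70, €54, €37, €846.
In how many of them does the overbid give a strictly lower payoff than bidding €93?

1

The deviation hurts exactly when the highest competing bid lies strictly between €93 and €823 — overbidding then wins at a price above your value.
€32: below both → same outcome either way.
€861: above both → same outcome either way.
€869: above both → same outcome either way.
€795: inside the interval → strictly worse (loss €702).
€70: below both → same outcome either way.
€54: below both → same outcome either way.
€37: below both → same outcome either way.
€846: above both → same outcome either way.
Count: 1.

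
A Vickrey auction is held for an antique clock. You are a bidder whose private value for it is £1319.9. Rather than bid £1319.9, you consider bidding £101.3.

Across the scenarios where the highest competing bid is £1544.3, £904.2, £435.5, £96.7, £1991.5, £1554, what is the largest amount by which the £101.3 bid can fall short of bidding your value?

£1544.3: same outcome either way → loss £0.
£904.2: truthful gives £415.7, deviation gives £0 → loss £415.7.
£435.5: truthful gives £884.4, deviation gives £0 → loss £884.4.
£96.7: same outcome either way → loss £0.
£1991.5: same outcome either way → loss £0.
£1554: same outcome either way → loss £0.
Maximum loss: £884.4.

£884.4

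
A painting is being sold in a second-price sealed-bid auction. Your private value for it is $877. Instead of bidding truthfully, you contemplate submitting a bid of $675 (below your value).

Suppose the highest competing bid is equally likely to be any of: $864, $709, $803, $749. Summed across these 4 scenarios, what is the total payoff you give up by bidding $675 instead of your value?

$383

The deviation costs you only when the competing bid falls strictly between $675 and $877; elsewhere both bids give the same outcome.
$864: truthful payoff $13, deviation payoff $0 → loss $13.
$709: truthful payoff $168, deviation payoff $0 → loss $168.
$803: truthful payoff $74, deviation payoff $0 → loss $74.
$749: truthful payoff $128, deviation payoff $0 → loss $128.
Total loss = $13 + $168 + $74 + $128 = $383.
Truthful bidding weakly dominates here: raising your bid can only win items priced above your value, and lowering it can only forfeit items priced below.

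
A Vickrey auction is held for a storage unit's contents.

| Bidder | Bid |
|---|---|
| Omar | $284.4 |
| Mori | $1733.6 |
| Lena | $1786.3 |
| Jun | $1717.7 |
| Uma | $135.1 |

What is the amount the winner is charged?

Highest bid: Lena at $1786.3, so Lena wins.
Second-highest bid: Mori at $1733.6 — that is the price the winner pays.

$1733.6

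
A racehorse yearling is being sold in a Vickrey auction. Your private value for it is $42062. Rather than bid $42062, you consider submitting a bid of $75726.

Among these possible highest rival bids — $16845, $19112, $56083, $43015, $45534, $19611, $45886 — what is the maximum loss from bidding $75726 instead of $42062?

$16845: same outcome either way → loss $0.
$19112: same outcome either way → loss $0.
$56083: truthful gives $0, deviation gives −$14021 → loss $14021.
$43015: truthful gives $0, deviation gives −$953 → loss $953.
$45534: truthful gives $0, deviation gives −$3472 → loss $3472.
$19611: same outcome either way → loss $0.
$45886: truthful gives $0, deviation gives −$3824 → loss $3824.
Maximum loss: $14021.

$14021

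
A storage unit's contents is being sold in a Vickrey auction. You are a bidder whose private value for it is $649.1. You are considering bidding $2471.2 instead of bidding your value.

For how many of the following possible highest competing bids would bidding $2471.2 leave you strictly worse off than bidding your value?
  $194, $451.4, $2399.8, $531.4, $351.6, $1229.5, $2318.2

The deviation hurts exactly when the highest competing bid lies strictly between $649.1 and $2471.2 — overbidding then wins at a price above your value.
$194: below both → same outcome either way.
$451.4: below both → same outcome either way.
$2399.8: inside the interval → strictly worse (loss $1750.7).
$531.4: below both → same outcome either way.
$351.6: below both → same outcome either way.
$1229.5: inside the interval → strictly worse (loss $580.4).
$2318.2: inside the interval → strictly worse (loss $1669.1).
Count: 3.

3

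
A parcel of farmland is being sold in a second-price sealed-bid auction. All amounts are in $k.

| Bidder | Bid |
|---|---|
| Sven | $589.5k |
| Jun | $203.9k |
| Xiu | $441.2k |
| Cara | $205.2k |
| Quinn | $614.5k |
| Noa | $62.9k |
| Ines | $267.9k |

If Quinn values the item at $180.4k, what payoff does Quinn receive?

Highest bid: Quinn at $614.5k, so Quinn wins.
Second-highest bid: Sven at $589.5k — that is the price the winner pays.
Quinn's payoff = value − price = $180.4k − $589.5k = −$409.1k.

−$409.1k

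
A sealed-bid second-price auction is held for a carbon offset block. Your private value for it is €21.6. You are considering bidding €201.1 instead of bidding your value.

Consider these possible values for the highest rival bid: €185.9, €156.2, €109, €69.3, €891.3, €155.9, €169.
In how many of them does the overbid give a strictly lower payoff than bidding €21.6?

6

The deviation hurts exactly when the highest competing bid lies strictly between €21.6 and €201.1 — overbidding then wins at a price above your value.
€185.9: inside the interval → strictly worse (loss €164.3).
€156.2: inside the interval → strictly worse (loss €134.6).
€109: inside the interval → strictly worse (loss €87.4).
€69.3: inside the interval → strictly worse (loss €47.7).
€891.3: above both → same outcome either way.
€155.9: inside the interval → strictly worse (loss €134.3).
€169: inside the interval → strictly worse (loss €147.4).
Count: 6.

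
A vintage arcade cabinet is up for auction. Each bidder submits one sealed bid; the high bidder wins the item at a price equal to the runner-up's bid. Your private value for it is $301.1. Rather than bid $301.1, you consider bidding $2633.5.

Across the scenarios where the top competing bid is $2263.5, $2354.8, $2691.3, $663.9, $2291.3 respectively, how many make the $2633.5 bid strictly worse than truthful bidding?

4

The deviation hurts exactly when the highest competing bid lies strictly between $301.1 and $2633.5 — overbidding then wins at a price above your value.
$2263.5: inside the interval → strictly worse (loss $1962.4).
$2354.8: inside the interval → strictly worse (loss $2053.7).
$2691.3: above both → same outcome either way.
$663.9: inside the interval → strictly worse (loss $362.8).
$2291.3: inside the interval → strictly worse (loss $1990.2).
Count: 4.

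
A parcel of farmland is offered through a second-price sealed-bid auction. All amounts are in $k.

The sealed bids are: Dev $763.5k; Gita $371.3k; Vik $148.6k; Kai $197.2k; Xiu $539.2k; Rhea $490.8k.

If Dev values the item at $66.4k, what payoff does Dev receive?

−$472.8k

Highest bid: Dev at $763.5k, so Dev wins.
Second-highest bid: Xiu at $539.2k — that is the price the winner pays.
Dev's payoff = value − price = $66.4k − $539.2k = −$472.8k.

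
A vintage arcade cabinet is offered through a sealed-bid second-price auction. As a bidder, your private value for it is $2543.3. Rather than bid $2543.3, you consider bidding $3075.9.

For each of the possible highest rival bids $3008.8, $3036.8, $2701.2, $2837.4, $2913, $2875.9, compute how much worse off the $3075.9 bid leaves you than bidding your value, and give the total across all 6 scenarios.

The deviation costs you only when the competing bid falls strictly between $2543.3 and $3075.9; elsewhere both bids give the same outcome.
$3008.8: truthful payoff $0, deviation payoff −$465.5 → loss $465.5.
$3036.8: truthful payoff $0, deviation payoff −$493.5 → loss $493.5.
$2701.2: truthful payoff $0, deviation payoff −$157.9 → loss $157.9.
$2837.4: truthful payoff $0, deviation payoff −$294.1 → loss $294.1.
$2913: truthful payoff $0, deviation payoff −$369.7 → loss $369.7.
$2875.9: truthful payoff $0, deviation payoff −$332.6 → loss $332.6.
Total loss = $465.5 + $493.5 + $157.9 + $294.1 + $369.7 + $332.6 = $2113.3.
Truthful bidding weakly dominates here: raising your bid can only win items priced above your value, and lowering it can only forfeit items priced below.

$2113.3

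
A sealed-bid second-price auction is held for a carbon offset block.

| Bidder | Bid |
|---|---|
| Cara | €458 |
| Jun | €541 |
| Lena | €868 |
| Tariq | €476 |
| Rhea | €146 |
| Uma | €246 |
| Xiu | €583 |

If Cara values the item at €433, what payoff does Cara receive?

€0

Highest bid: Lena at €868, so Lena wins.
Second-highest bid: Xiu at €583 — that is the price the winner pays.
Cara did not win, so Cara pays nothing and receives nothing: payoff €0.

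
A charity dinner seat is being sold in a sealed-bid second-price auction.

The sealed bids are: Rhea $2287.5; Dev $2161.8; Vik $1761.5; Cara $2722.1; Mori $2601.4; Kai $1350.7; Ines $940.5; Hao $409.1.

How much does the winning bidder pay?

Highest bid: Cara at $2722.1, so Cara wins.
Second-highest bid: Mori at $2601.4 — that is the price the winner pays.

$2601.4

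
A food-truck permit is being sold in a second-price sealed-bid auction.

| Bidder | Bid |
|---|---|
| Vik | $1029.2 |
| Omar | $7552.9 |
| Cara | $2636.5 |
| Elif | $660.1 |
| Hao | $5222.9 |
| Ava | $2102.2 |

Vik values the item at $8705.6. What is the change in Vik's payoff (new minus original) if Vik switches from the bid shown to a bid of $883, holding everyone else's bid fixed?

The highest bid among the other bidders is $7552.9; Vik's bid doesn't change that.
Original bid $1029.2: Vik is not highest (top rival bid is $7552.9); payoff $0.
Alternative bid $883: Vik is not highest (top rival bid is $7552.9); payoff $0.
Change in payoff = $0 − ($0) = $0.

$0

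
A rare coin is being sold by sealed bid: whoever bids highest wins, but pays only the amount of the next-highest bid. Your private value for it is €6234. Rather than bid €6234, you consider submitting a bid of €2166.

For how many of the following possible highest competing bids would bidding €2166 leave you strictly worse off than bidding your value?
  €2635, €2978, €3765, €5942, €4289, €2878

6

The deviation hurts exactly when the highest competing bid lies strictly between €2166 and €6234 — underbidding then forfeits a profitable win.
€2635: inside the interval → strictly worse (loss €3599).
€2978: inside the interval → strictly worse (loss €3256).
€3765: inside the interval → strictly worse (loss €2469).
€5942: inside the interval → strictly worse (loss €292).
€4289: inside the interval → strictly worse (loss €1945).
€2878: inside the interval → strictly worse (loss €3356).
Count: 6.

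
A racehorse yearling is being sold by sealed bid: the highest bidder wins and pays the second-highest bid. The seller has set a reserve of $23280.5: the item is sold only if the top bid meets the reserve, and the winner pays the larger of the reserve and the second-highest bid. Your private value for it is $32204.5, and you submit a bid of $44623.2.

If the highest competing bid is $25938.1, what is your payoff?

$6266.4

Your bid $44623.2 is the highest and exceeds the reserve.
Price = max(second-highest bid, reserve) = max($25938.1, $23280.5) = $25938.1.
Payoff = $32204.5 − $25938.1 = $6266.4.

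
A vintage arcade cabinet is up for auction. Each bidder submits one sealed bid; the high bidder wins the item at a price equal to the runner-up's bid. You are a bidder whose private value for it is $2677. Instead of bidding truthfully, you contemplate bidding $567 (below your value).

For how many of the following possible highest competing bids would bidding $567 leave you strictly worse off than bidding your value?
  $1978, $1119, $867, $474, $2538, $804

The deviation hurts exactly when the highest competing bid lies strictly between $567 and $2677 — underbidding then forfeits a profitable win.
$1978: inside the interval → strictly worse (loss $699).
$1119: inside the interval → strictly worse (loss $1558).
$867: inside the interval → strictly worse (loss $1810).
$474: below both → same outcome either way.
$2538: inside the interval → strictly worse (loss $139).
$804: inside the interval → strictly worse (loss $1873).
Count: 5.

5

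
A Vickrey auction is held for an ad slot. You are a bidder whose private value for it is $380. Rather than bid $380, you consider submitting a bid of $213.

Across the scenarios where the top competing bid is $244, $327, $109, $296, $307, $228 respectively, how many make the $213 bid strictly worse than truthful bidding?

5

The deviation hurts exactly when the highest competing bid lies strictly between $213 and $380 — underbidding then forfeits a profitable win.
$244: inside the interval → strictly worse (loss $136).
$327: inside the interval → strictly worse (loss $53).
$109: below both → same outcome either way.
$296: inside the interval → strictly worse (loss $84).
$307: inside the interval → strictly worse (loss $73).
$228: inside the interval → strictly worse (loss $152).
Count: 5.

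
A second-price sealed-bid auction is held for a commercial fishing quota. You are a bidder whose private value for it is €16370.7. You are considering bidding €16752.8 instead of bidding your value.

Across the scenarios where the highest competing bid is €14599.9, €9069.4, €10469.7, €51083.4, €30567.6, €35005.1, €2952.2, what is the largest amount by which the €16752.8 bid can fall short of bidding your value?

€14599.9: same outcome either way → loss €0.
€9069.4: same outcome either way → loss €0.
€10469.7: same outcome either way → loss €0.
€51083.4: same outcome either way → loss €0.
€30567.6: same outcome either way → loss €0.
€35005.1: same outcome either way → loss €0.
€2952.2: same outcome either way → loss €0.
Maximum loss: €0.

€0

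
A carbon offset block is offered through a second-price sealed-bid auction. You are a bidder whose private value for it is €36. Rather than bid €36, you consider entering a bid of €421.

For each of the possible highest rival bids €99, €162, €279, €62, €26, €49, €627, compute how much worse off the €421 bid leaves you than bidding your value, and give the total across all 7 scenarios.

The deviation costs you only when the competing bid falls strictly between €36 and €421; elsewhere both bids give the same outcome.
€99: truthful payoff €0, deviation payoff −€63 → loss €63.
€162: truthful payoff €0, deviation payoff −€126 → loss €126.
€279: truthful payoff €0, deviation payoff −€243 → loss €243.
€62: truthful payoff €0, deviation payoff −€26 → loss €26.
€26: outcomes coincide → loss €0.
€49: truthful payoff €0, deviation payoff −€13 → loss €13.
€627: outcomes coincide → loss €0.
Total loss = €63 + €126 + €243 + €26 + €13 = €471.
Because the price is fixed by the runner-up's bid, deviating from your value can only change a good outcome into a bad one — never the reverse.

€471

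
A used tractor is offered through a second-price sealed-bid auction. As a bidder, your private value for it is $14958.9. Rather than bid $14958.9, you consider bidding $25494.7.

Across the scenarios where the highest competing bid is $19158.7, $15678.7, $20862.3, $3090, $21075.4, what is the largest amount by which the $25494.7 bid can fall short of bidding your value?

$6116.5

$19158.7: truthful gives $0, deviation gives −$4199.8 → loss $4199.8.
$15678.7: truthful gives $0, deviation gives −$719.8 → loss $719.8.
$20862.3: truthful gives $0, deviation gives −$5903.4 → loss $5903.4.
$3090: same outcome either way → loss $0.
$21075.4: truthful gives $0, deviation gives −$6116.5 → loss $6116.5.
Maximum loss: $6116.5.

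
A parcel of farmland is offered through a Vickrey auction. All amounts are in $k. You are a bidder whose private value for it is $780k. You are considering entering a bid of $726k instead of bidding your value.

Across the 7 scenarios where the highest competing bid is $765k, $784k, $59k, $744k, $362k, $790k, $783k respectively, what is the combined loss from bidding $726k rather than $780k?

$51k

The deviation costs you only when the competing bid falls strictly between $726k and $780k; elsewhere both bids give the same outcome.
$765k: truthful payoff $15k, deviation payoff $0k → loss $15k.
$784k: outcomes coincide → loss $0k.
$59k: outcomes coincide → loss $0k.
$744k: truthful payoff $36k, deviation payoff $0k → loss $36k.
$362k: outcomes coincide → loss $0k.
$790k: outcomes coincide → loss $0k.
$783k: outcomes coincide → loss $0k.
Total loss = $15k + $36k = $51k.
Because the price is fixed by the runner-up's bid, deviating from your value can only change a good outcome into a bad one — never the reverse.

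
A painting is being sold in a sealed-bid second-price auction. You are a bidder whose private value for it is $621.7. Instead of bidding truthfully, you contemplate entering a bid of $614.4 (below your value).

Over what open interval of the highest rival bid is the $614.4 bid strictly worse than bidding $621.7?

($614.4, $621.7)

If the competing bid is below $614.4, both bids win at the same price — no difference.
If it is above $621.7, both bids lose — no difference.
If it lies strictly between $614.4 and $621.7, bidding your value wins at a price below your value (positive payoff) while bidding $614.4 loses (payoff 0).
So the deviation strictly hurts on the open interval ($614.4, $621.7).
In a second-price auction your bid sets only whether you win, not what you pay, so bidding your true value is weakly dominant.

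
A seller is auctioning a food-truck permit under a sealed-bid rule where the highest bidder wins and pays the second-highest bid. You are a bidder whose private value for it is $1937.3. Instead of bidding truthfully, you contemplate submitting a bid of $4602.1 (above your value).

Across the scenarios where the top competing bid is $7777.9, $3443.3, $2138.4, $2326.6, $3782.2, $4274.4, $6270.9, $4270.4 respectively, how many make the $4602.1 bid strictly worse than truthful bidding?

The deviation hurts exactly when the highest competing bid lies strictly between $1937.3 and $4602.1 — overbidding then wins at a price above your value.
$7777.9: above both → same outcome either way.
$3443.3: inside the interval → strictly worse (loss $1506).
$2138.4: inside the interval → strictly worse (loss $201.1).
$2326.6: inside the interval → strictly worse (loss $389.3).
$3782.2: inside the interval → strictly worse (loss $1844.9).
$4274.4: inside the interval → strictly worse (loss $2337.1).
$6270.9: above both → same outcome either way.
$4270.4: inside the interval → strictly worse (loss $2333.1).
Count: 6.

6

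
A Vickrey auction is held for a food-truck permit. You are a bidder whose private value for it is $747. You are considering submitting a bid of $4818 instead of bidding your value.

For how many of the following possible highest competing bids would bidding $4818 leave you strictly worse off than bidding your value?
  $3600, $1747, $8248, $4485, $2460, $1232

5

The deviation hurts exactly when the highest competing bid lies strictly between $747 and $4818 — overbidding then wins at a price above your value.
$3600: inside the interval → strictly worse (loss $2853).
$1747: inside the interval → strictly worse (loss $1000).
$8248: above both → same outcome either way.
$4485: inside the interval → strictly worse (loss $3738).
$2460: inside the interval → strictly worse (loss $1713).
$1232: inside the interval → strictly worse (loss $485).
Count: 5.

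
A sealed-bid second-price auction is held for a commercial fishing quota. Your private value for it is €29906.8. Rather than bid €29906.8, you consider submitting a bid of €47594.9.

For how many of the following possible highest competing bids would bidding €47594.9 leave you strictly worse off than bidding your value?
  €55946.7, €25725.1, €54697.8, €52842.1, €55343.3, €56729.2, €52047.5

0

The deviation hurts exactly when the highest competing bid lies strictly between €29906.8 and €47594.9 — overbidding then wins at a price above your value.
€55946.7: above both → same outcome either way.
€25725.1: below both → same outcome either way.
€54697.8: above both → same outcome either way.
€52842.1: above both → same outcome either way.
€55343.3: above both → same outcome either way.
€56729.2: above both → same outcome either way.
€52047.5: above both → same outcome either way.
Count: 0.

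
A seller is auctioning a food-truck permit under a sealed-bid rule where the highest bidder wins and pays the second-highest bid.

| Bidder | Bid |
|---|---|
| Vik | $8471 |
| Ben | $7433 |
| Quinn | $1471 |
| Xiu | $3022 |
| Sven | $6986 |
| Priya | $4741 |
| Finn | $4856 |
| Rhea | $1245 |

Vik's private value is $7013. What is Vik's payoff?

Highest bid: Vik at $8471, so Vik wins.
Second-highest bid: Ben at $7433 — that is the price the winner pays.
Vik's payoff = value − price = $7013 − $7433 = −$420.

−$420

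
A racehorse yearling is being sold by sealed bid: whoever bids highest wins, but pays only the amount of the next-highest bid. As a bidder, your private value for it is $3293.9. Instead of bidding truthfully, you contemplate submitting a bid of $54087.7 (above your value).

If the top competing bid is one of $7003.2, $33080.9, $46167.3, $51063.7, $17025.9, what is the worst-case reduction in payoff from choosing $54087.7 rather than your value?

$47769.8

$7003.2: truthful gives $0, deviation gives −$3709.3 → loss $3709.3.
$33080.9: truthful gives $0, deviation gives −$29787 → loss $29787.
$46167.3: truthful gives $0, deviation gives −$42873.4 → loss $42873.4.
$51063.7: truthful gives $0, deviation gives −$47769.8 → loss $47769.8.
$17025.9: truthful gives $0, deviation gives −$13732 → loss $13732.
Maximum loss: $47769.8.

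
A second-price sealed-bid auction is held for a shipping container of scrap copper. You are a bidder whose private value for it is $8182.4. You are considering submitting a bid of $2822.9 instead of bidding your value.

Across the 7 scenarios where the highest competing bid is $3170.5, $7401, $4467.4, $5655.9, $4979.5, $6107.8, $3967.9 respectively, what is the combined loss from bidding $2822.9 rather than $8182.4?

$21526.8

The deviation costs you only when the competing bid falls strictly between $2822.9 and $8182.4; elsewhere both bids give the same outcome.
$3170.5: truthful payoff $5011.9, deviation payoff $0 → loss $5011.9.
$7401: truthful payoff $781.4, deviation payoff $0 → loss $781.4.
$4467.4: truthful payoff $3715, deviation payoff $0 → loss $3715.
$5655.9: truthful payoff $2526.5, deviation payoff $0 → loss $2526.5.
$4979.5: truthful payoff $3202.9, deviation payoff $0 → loss $3202.9.
$6107.8: truthful payoff $2074.6, deviation payoff $0 → loss $2074.6.
$3967.9: truthful payoff $4214.5, deviation payoff $0 → loss $4214.5.
Total loss = $5011.9 + $781.4 + $3715 + $2526.5 + $3202.9 + $2074.6 + $4214.5 = $21526.8.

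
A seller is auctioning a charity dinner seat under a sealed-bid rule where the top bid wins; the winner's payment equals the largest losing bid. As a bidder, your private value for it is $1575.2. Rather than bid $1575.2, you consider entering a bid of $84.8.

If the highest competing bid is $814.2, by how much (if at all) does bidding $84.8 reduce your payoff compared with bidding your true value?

$761

Bidding your value $1575.2: you win (since $1575.2 > $814.2) and pay $814.2. Payoff $761.
Bidding $84.8: you lose. Payoff $0.
The competing bid $814.2 lies between your shaded bid and your value, so underbidding forfeits an item you could have won at a profitable price.
Loss from deviating = $761 − ($0) = $761.
Because the price is fixed by the runner-up's bid, deviating from your value can only change a good outcome into a bad one — never the reverse.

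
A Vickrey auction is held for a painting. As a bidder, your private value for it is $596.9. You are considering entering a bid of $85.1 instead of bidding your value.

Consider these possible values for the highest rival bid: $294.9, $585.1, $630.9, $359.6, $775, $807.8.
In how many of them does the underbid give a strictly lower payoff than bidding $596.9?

The deviation hurts exactly when the highest competing bid lies strictly between $85.1 and $596.9 — underbidding then forfeits a profitable win.
$294.9: inside the interval → strictly worse (loss $302).
$585.1: inside the interval → strictly worse (loss $11.8).
$630.9: above both → same outcome either way.
$359.6: inside the interval → strictly worse (loss $237.3).
$775: above both → same outcome either way.
$807.8: above both → same outcome either way.
Count: 3.

3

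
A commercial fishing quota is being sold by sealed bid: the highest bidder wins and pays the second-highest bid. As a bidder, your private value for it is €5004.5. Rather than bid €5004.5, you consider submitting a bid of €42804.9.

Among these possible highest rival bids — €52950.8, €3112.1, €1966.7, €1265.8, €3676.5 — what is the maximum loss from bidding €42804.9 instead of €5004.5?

€0

€52950.8: same outcome either way → loss €0.
€3112.1: same outcome either way → loss €0.
€1966.7: same outcome either way → loss €0.
€1265.8: same outcome either way → loss €0.
€3676.5: same outcome either way → loss €0.
Maximum loss: €0.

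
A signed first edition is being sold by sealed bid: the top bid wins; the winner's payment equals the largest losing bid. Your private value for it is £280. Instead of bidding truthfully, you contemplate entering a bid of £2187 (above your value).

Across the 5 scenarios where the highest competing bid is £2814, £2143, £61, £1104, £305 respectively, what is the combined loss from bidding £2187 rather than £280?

£2712

The deviation costs you only when the competing bid falls strictly between £280 and £2187; elsewhere both bids give the same outcome.
£2814: outcomes coincide → loss £0.
£2143: truthful payoff £0, deviation payoff −£1863 → loss £1863.
£61: outcomes coincide → loss £0.
£1104: truthful payoff £0, deviation payoff −£824 → loss £824.
£305: truthful payoff £0, deviation payoff −£25 → loss £25.
Total loss = £1863 + £824 + £25 = £2712.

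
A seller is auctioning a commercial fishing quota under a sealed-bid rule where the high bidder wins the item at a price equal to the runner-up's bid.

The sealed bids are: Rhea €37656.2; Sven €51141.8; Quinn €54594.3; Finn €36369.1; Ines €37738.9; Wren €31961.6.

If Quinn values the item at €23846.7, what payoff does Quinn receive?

Highest bid: Quinn at €54594.3, so Quinn wins.
Second-highest bid: Sven at €51141.8 — that is the price the winner pays.
Quinn's payoff = value − price = €23846.7 − €51141.8 = −€27295.1.

−€27295.1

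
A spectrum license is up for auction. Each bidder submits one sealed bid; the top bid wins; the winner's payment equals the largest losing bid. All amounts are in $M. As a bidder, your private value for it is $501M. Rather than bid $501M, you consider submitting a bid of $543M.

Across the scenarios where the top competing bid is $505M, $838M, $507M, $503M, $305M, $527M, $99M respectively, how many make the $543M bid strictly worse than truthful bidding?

4

The deviation hurts exactly when the highest competing bid lies strictly between $501M and $543M — overbidding then wins at a price above your value.
$505M: inside the interval → strictly worse (loss $4M).
$838M: above both → same outcome either way.
$507M: inside the interval → strictly worse (loss $6M).
$503M: inside the interval → strictly worse (loss $2M).
$305M: below both → same outcome either way.
$527M: inside the interval → strictly worse (loss $26M).
$99M: below both → same outcome either way.
Count: 4.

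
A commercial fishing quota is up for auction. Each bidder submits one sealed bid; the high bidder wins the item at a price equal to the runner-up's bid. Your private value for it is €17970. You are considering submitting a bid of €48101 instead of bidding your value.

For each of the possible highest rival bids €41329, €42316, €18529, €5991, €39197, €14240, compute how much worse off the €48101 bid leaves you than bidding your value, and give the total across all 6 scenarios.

€69491

The deviation costs you only when the competing bid falls strictly between €17970 and €48101; elsewhere both bids give the same outcome.
€41329: truthful payoff €0, deviation payoff −€23359 → loss €23359.
€42316: truthful payoff €0, deviation payoff −€24346 → loss €24346.
€18529: truthful payoff €0, deviation payoff −€559 → loss €559.
€5991: outcomes coincide → loss €0.
€39197: truthful payoff €0, deviation payoff −€21227 → loss €21227.
€14240: outcomes coincide → loss €0.
Total loss = €23359 + €24346 + €559 + €21227 = €69491.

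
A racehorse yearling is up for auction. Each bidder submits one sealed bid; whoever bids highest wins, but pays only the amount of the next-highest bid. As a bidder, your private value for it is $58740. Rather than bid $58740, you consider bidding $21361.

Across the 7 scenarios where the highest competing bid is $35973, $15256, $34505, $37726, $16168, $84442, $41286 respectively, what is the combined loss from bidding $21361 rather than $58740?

$85470

The deviation costs you only when the competing bid falls strictly between $21361 and $58740; elsewhere both bids give the same outcome.
$35973: truthful payoff $22767, deviation payoff $0 → loss $22767.
$15256: outcomes coincide → loss $0.
$34505: truthful payoff $24235, deviation payoff $0 → loss $24235.
$37726: truthful payoff $21014, deviation payoff $0 → loss $21014.
$16168: outcomes coincide → loss $0.
$84442: outcomes coincide → loss $0.
$41286: truthful payoff $17454, deviation payoff $0 → loss $17454.
Total loss = $22767 + $24235 + $21014 + $17454 = $85470.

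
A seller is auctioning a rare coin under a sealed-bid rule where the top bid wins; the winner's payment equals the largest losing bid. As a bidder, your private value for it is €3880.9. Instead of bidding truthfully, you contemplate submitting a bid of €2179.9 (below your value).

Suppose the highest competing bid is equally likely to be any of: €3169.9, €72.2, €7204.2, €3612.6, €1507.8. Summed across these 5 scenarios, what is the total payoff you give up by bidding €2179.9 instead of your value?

€979.3

The deviation costs you only when the competing bid falls strictly between €2179.9 and €3880.9; elsewhere both bids give the same outcome.
€3169.9: truthful payoff €711, deviation payoff €0 → loss €711.
€72.2: outcomes coincide → loss €0.
€7204.2: outcomes coincide → loss €0.
€3612.6: truthful payoff €268.3, deviation payoff €0 → loss €268.3.
€1507.8: outcomes coincide → loss €0.
Total loss = €711 + €268.3 = €979.3.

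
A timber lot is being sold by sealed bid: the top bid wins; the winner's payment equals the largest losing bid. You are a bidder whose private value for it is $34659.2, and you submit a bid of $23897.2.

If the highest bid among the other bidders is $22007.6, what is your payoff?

$12651.6

Your bid $23897.2 exceeds the highest competing bid $22007.6, so you win.
In a second-price auction the winner pays the second-highest bid, $22007.6.
Payoff = value − price = $34659.2 − $22007.6 = $12651.6.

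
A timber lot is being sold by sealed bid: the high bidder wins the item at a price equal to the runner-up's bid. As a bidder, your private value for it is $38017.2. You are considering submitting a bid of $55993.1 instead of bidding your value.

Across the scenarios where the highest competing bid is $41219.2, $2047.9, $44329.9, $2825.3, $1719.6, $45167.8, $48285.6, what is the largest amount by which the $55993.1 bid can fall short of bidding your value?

$10268.4

$41219.2: truthful gives $0, deviation gives −$3202 → loss $3202.
$2047.9: same outcome either way → loss $0.
$44329.9: truthful gives $0, deviation gives −$6312.7 → loss $6312.7.
$2825.3: same outcome either way → loss $0.
$1719.6: same outcome either way → loss $0.
$45167.8: truthful gives $0, deviation gives −$7150.6 → loss $7150.6.
$48285.6: truthful gives $0, deviation gives −$10268.4 → loss $10268.4.
Maximum loss: $10268.4.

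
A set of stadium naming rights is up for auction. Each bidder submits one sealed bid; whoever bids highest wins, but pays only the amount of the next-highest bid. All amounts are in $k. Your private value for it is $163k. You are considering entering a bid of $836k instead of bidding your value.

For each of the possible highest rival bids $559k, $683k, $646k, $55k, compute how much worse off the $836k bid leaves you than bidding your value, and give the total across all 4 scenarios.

$1399k

The deviation costs you only when the competing bid falls strictly between $163k and $836k; elsewhere both bids give the same outcome.
$559k: truthful payoff $0k, deviation payoff −$396k → loss $396k.
$683k: truthful payoff $0k, deviation payoff −$520k → loss $520k.
$646k: truthful payoff $0k, deviation payoff −$483k → loss $483k.
$55k: outcomes coincide → loss $0k.
Total loss = $396k + $520k + $483k = $1399k.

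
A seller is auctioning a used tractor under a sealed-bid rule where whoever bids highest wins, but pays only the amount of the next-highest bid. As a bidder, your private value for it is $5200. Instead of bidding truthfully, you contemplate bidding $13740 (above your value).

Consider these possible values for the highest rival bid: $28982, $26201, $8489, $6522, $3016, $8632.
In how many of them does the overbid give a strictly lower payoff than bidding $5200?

3

The deviation hurts exactly when the highest competing bid lies strictly between $5200 and $13740 — overbidding then wins at a price above your value.
$28982: above both → same outcome either way.
$26201: above both → same outcome either way.
$8489: inside the interval → strictly worse (loss $3289).
$6522: inside the interval → strictly worse (loss $1322).
$3016: below both → same outcome either way.
$8632: inside the interval → strictly worse (loss $3432).
Count: 3.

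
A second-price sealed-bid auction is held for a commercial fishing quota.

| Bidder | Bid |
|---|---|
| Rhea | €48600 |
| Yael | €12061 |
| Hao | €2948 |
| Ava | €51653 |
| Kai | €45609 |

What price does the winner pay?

€48600

Highest bid: Ava at €51653, so Ava wins.
Second-highest bid: Rhea at €48600 — that is the price the winner pays.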